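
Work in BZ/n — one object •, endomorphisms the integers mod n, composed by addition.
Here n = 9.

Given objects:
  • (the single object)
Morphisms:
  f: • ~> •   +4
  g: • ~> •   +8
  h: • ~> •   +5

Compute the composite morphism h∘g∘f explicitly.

  0 +4≡4 +8≡3 +5≡8  (mod 9)
result: +8

Answer: +8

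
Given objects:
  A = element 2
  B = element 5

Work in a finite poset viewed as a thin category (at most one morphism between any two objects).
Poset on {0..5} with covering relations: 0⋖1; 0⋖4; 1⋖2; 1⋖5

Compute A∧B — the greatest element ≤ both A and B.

Answer: A∧B = 1

Work:
Common predecessors of 2,5: {0,1}
  0 ≤ 1
  1 ≤ 1
glb = 1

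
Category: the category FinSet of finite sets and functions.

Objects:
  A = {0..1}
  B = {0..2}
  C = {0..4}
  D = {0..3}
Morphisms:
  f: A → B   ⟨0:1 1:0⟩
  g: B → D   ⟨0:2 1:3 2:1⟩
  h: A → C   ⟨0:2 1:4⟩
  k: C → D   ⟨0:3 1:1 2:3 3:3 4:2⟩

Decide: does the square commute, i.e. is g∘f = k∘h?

Along f;g (path 1):
  0 f→1 g→3
  1 f→0 g→2
  result₁ = ⟨0:3 1:2⟩
Along h;k (path 2):
  0 h→2 k→3
  1 h→4 k→2
  result₂ = ⟨0:3 1:2⟩
Equal? equal; square commutes

Answer: COMMUTES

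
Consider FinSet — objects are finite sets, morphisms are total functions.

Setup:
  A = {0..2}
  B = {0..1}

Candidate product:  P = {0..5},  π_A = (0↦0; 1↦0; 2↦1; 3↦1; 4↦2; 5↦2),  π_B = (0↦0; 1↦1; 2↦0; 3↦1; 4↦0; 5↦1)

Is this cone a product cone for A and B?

Answer: VALID PRODUCT

Derivation:
|A|·|B| = 3·2 = 6;  |P| = 6
Check the pairing map k ↦ (π_A(k), π_B(k)):
  0 ↦ (0,0)
  1 ↦ (0,1)
  2 ↦ (1,0)
  3 ↦ (1,1)
  4 ↦ (2,0)
  5 ↦ (2,1)
distinct pairs in image: 6 / 6 needed
  → bijection onto A×B; projections well-typed.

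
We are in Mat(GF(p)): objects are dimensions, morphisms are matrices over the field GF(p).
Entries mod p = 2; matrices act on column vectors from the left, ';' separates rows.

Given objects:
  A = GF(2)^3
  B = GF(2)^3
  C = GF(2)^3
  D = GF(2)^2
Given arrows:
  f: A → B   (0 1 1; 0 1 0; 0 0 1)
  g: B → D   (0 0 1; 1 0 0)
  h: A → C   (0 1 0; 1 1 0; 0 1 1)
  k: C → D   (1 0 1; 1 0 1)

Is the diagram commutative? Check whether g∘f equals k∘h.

Answer: DOES NOT COMMUTE

Derivation:
Along f;g (path 1):
  e0=[1,0,0] f→[0,0,0] g→[0,0]
  e1=[0,1,0] f→[1,1,0] g→[0,1]
  e2=[0,0,1] f→[1,0,1] g→[1,1]
  composite₁ = (0 0 1; 0 1 1)
Along h;k (path 2):
  e0=[1,0,0] h→[0,1,0] k→[0,0]
  e1=[0,1,0] h→[1,1,1] k→[0,0]
  e2=[0,0,1] h→[0,0,1] k→[1,1]
  composite₂ = (0 0 1; 0 0 1)
Equal? distinct morphisms ✗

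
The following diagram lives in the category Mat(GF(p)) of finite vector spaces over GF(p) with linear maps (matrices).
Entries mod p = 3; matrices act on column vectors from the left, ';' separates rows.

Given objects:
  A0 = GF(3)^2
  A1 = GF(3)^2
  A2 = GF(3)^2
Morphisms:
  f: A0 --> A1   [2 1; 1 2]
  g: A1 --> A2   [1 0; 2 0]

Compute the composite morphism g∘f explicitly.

Answer: [2 1; 1 2]

Work:
  e0=[1,0] f-->[2,1] g-->[2,1]
  e1=[0,1] f-->[1,2] g-->[1,2]
composite: [2 1; 1 2]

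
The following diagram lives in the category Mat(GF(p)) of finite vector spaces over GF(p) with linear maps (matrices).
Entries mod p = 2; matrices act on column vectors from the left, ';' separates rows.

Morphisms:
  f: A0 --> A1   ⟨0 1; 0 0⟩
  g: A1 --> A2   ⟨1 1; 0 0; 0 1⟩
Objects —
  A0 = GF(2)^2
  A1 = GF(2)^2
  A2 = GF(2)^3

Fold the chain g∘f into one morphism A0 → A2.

Answer: ⟨0 1; 0 0; 0 0⟩

Work:
  e0=[1,0] f-->[0,0] g-->[0,0,0]
  e1=[0,1] f-->[1,0] g-->[1,0,0]
composite: ⟨0 1; 0 0; 0 0⟩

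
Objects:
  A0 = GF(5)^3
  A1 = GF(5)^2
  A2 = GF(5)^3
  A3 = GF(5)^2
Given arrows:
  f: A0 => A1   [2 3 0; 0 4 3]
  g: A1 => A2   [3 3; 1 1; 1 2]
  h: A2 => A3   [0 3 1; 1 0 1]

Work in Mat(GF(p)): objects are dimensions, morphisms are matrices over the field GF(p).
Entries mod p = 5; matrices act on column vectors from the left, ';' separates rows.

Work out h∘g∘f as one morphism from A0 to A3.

  e0=(1,0,0) f=>(2,0) g=>(1,2,2) h=>(3,3)
  e1=(0,1,0) f=>(3,4) g=>(1,2,1) h=>(2,2)
  e2=(0,0,1) f=>(0,3) g=>(4,3,1) h=>(0,0)
⟦path⟧: [3 2 0; 3 2 0]

Answer: [3 2 0; 3 2 0]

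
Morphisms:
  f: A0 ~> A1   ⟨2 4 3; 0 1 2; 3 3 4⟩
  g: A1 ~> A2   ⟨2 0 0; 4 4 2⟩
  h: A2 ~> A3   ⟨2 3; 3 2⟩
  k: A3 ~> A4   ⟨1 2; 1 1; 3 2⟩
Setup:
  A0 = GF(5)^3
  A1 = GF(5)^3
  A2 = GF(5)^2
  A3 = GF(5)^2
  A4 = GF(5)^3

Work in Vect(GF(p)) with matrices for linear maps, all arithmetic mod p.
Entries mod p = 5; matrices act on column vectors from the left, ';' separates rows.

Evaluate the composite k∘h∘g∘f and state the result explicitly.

Answer: ⟨0 1 4; 0 0 0; 0 4 1⟩

Trace:
  e0=(1,0,0) f~>(2,0,3) g~>(4,4) h~>(0,0) k~>(0,0,0)
  e1=(0,1,0) f~>(4,1,3) g~>(3,1) h~>(4,1) k~>(1,0,4)
  e2=(0,0,1) f~>(3,2,4) g~>(1,3) h~>(1,4) k~>(4,0,1)
⟦path⟧: ⟨0 1 4; 0 0 0; 0 4 1⟩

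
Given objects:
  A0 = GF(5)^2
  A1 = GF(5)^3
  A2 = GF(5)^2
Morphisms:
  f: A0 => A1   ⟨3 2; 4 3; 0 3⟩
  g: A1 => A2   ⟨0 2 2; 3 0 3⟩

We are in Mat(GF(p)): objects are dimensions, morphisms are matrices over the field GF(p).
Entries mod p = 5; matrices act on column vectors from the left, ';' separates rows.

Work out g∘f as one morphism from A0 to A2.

Answer: ⟨3 2; 4 0⟩

Derivation:
  e0=(1,0) f=>(3,4,0) g=>(3,4)
  e1=(0,1) f=>(2,3,3) g=>(2,0)
result: ⟨3 2; 4 0⟩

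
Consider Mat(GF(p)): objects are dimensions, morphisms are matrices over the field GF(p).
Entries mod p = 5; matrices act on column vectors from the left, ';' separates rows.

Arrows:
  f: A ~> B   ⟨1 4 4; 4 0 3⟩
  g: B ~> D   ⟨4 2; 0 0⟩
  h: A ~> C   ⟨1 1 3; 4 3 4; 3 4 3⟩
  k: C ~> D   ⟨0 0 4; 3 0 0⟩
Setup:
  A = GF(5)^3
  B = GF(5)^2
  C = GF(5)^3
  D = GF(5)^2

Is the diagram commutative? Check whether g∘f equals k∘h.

Along f;g (path 1):
  e0=[1,0,0] f~>[1,4] g~>[2,0]
  e1=[0,1,0] f~>[4,0] g~>[1,0]
  e2=[0,0,1] f~>[4,3] g~>[2,0]
  result₁ = ⟨2 1 2; 0 0 0⟩
Along h;k (path 2):
  e0=[1,0,0] h~>[1,4,3] k~>[2,3]
  e1=[0,1,0] h~>[1,3,4] k~>[1,3]
  e2=[0,0,1] h~>[3,4,3] k~>[2,4]
  result₂ = ⟨2 1 2; 3 3 4⟩
Equal? distinct morphisms ✗

Answer: DOES NOT COMMUTE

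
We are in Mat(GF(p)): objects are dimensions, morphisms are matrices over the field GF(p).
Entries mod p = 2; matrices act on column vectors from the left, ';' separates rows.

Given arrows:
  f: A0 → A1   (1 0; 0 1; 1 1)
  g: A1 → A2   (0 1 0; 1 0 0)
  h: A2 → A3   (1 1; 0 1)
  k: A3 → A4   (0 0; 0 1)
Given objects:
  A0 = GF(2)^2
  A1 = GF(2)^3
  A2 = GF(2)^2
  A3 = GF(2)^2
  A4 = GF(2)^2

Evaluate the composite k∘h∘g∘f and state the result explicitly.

Answer: (0 0; 1 0)

Trace:
  e0=(1,0) f→(1,0,1) g→(0,1) h→(1,1) k→(0,1)
  e1=(0,1) f→(0,1,1) g→(1,0) h→(1,0) k→(0,0)
composite: (0 0; 1 0)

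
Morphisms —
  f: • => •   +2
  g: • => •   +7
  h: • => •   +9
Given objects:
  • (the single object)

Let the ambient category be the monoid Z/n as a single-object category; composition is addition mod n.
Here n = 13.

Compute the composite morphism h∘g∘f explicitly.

  0 +2≡2 +7≡9 +9≡5  (mod 13)
⟦path⟧: +5

Answer: +5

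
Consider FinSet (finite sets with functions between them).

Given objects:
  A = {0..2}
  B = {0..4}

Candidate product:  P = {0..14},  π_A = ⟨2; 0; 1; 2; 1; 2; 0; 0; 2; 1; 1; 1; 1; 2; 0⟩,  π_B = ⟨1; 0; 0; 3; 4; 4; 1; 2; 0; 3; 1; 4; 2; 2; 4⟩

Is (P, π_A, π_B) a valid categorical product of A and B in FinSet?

|A|·|B| = 3·5 = 15;  |P| = 15
Check the pairing map k ↦ (π_A(k), π_B(k)):
  0 -> (2,1)
  1 -> (0,0)
  2 -> (1,0)
  3 -> (2,3)
  4 -> (1,4)
  5 -> (2,4)
  6 -> (0,1)
  7 -> (0,2)
  8 -> (2,0)
  9 -> (1,3)
  10 -> (1,1)
  11 -> (1,4)  ✗ repeats pair of k=4
  12 -> (1,2)
  13 -> (2,2)
  14 -> (0,4)
distinct pairs in image: 14 / 15 needed
  → (1,4) hit at k=4 and k=11

Answer: NOT A VALID PRODUCT — duplicate pair at indices 4,11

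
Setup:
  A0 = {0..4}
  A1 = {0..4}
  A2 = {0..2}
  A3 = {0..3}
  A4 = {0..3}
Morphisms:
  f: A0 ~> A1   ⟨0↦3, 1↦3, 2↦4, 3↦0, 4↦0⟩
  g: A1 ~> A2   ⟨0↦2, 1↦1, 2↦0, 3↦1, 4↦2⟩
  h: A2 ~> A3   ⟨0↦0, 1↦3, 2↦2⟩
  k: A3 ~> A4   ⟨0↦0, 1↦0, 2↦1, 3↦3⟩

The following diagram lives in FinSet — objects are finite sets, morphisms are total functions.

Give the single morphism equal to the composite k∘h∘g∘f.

  0 f~>3 g~>1 h~>3 k~>3
  1 f~>3 g~>1 h~>3 k~>3
  2 f~>4 g~>2 h~>2 k~>1
  3 f~>0 g~>2 h~>2 k~>1
  4 f~>0 g~>2 h~>2 k~>1
composite: ⟨0↦3, 1↦3, 2↦1, 3↦1, 4↦1⟩

Answer: ⟨0↦3, 1↦3, 2↦1, 3↦1, 4↦1⟩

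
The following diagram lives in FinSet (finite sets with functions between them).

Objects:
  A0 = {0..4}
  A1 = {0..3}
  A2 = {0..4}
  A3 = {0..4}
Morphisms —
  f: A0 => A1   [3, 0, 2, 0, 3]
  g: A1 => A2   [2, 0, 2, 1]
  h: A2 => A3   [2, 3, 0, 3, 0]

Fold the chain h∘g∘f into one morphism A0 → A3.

Answer: [3, 0, 0, 0, 3]

Trace:
  0 f=>3 g=>1 h=>3
  1 f=>0 g=>2 h=>0
  2 f=>2 g=>2 h=>0
  3 f=>0 g=>2 h=>0
  4 f=>3 g=>1 h=>3
composite: [3, 0, 0, 0, 3]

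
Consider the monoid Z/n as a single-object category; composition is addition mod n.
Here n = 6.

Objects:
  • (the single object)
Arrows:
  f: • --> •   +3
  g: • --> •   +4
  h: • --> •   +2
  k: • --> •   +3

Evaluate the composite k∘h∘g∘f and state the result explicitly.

  0 +3≡3 +4≡1 +2≡3 +3≡0  (mod 6)
result: +0

Answer: +0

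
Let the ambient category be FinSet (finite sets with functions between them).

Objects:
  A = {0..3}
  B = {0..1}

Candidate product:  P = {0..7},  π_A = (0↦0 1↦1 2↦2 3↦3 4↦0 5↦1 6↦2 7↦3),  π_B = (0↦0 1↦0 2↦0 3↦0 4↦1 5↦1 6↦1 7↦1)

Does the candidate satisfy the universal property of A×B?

Answer: VALID PRODUCT

Work:
|A|·|B| = 4·2 = 8;  |P| = 8
Check the pairing map k ↦ (π_A(k), π_B(k)):
  0 ↦ (0,0)
  1 ↦ (1,0)
  2 ↦ (2,0)
  3 ↦ (3,0)
  4 ↦ (0,1)
  5 ↦ (1,1)
  6 ↦ (2,1)
  7 ↦ (3,1)
distinct pairs in image: 8 / 8 needed
  → bijection onto A×B; projections well-typed.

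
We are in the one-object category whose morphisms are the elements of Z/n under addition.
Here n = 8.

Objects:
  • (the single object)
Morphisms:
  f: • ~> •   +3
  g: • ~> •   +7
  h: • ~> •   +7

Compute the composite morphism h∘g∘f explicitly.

Answer: +1

Work:
  0 +3≡3 +7≡2 +7≡1  (mod 8)
⟦path⟧: +1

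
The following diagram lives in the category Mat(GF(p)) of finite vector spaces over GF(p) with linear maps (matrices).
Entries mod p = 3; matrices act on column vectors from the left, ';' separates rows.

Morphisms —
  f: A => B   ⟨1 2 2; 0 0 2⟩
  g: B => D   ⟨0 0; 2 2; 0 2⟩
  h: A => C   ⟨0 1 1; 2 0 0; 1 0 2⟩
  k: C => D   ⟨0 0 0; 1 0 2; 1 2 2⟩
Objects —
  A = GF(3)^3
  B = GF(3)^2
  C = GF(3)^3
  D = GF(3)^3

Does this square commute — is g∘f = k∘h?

Answer: DOES NOT COMMUTE

Derivation:
Along f;g (path 1):
  e0=⟨1,0,0⟩ f=>⟨1,0⟩ g=>⟨0,2,0⟩
  e1=⟨0,1,0⟩ f=>⟨2,0⟩ g=>⟨0,1,0⟩
  e2=⟨0,0,1⟩ f=>⟨2,2⟩ g=>⟨0,2,1⟩
  composite₁ = ⟨0 0 0; 2 1 2; 0 0 1⟩
Along h;k (path 2):
  e0=⟨1,0,0⟩ h=>⟨0,2,1⟩ k=>⟨0,2,0⟩
  e1=⟨0,1,0⟩ h=>⟨1,0,0⟩ k=>⟨0,1,1⟩
  e2=⟨0,0,1⟩ h=>⟨1,0,2⟩ k=>⟨0,2,2⟩
  composite₂ = ⟨0 0 0; 2 1 2; 0 1 2⟩
Equal? NO — does not commute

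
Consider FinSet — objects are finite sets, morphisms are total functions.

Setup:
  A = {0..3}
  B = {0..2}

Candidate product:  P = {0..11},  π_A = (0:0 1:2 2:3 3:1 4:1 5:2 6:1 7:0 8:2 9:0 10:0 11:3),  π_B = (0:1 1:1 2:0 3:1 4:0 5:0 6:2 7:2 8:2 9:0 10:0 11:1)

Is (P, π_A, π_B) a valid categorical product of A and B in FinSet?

|A|·|B| = 4·3 = 12;  |P| = 12
Check the pairing map k ↦ (π_A(k), π_B(k)):
  0 : (0,1)
  1 : (2,1)
  2 : (3,0)
  3 : (1,1)
  4 : (1,0)
  5 : (2,0)
  6 : (1,2)
  7 : (0,2)
  8 : (2,2)
  9 : (0,0)
  10 : (0,0)  ✗ repeats pair of k=9
  11 : (3,1)
distinct pairs in image: 11 / 12 needed
  → (0,0) hit at k=9 and k=10

Answer: NOT A VALID PRODUCT — duplicate pair at indices 10,9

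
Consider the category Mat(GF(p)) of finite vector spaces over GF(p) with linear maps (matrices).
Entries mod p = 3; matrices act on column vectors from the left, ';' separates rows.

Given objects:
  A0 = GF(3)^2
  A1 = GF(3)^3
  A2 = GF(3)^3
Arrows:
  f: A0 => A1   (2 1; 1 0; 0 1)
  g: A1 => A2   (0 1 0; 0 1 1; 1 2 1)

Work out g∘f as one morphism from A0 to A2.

  e0=[1,0] f=>[2,1,0] g=>[1,1,1]
  e1=[0,1] f=>[1,0,1] g=>[0,1,2]
composite: (1 0; 1 1; 1 2)

Answer: (1 0; 1 1; 1 2)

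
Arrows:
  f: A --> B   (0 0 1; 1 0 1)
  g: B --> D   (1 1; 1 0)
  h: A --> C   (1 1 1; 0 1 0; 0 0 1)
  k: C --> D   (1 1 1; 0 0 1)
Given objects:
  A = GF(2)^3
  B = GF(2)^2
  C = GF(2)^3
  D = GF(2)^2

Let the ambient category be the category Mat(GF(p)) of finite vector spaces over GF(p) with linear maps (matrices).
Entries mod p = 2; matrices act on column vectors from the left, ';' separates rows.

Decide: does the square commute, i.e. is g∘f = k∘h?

Path 1 = f;g:
  e0=⟨1,0,0⟩ f-->⟨0,1⟩ g-->⟨1,0⟩
  e1=⟨0,1,0⟩ f-->⟨0,0⟩ g-->⟨0,0⟩
  e2=⟨0,0,1⟩ f-->⟨1,1⟩ g-->⟨0,1⟩
  composite₁ = (1 0 0; 0 0 1)
Path 2 = h;k:
  e0=⟨1,0,0⟩ h-->⟨1,0,0⟩ k-->⟨1,0⟩
  e1=⟨0,1,0⟩ h-->⟨1,1,0⟩ k-->⟨0,0⟩
  e2=⟨0,0,1⟩ h-->⟨1,0,1⟩ k-->⟨0,1⟩
  composite₂ = (1 0 0; 0 0 1)
Equal? same morphism ✓

Answer: COMMUTES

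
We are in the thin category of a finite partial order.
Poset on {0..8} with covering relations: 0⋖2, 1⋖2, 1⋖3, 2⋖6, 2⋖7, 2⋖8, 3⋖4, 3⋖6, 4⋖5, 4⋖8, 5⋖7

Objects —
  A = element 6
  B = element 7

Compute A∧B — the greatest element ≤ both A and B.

Answer: NO MEET EXISTS

Trace:
Common predecessors of 6,7: {0,1,2,3}
  maximal lower bounds 2 and 3 are incomparable: neither 2<=3 nor 3<=2
→ no greatest lower bound exists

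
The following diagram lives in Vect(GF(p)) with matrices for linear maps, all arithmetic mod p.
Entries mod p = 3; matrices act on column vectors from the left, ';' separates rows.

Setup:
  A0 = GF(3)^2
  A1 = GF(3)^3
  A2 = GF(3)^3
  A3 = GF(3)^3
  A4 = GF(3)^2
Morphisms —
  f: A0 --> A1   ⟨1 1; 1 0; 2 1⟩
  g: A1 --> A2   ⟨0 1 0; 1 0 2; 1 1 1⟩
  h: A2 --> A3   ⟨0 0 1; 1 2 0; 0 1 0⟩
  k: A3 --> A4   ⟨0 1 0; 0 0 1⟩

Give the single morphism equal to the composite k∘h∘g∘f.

  e0=(1,0) f-->(1,1,2) g-->(1,2,1) h-->(1,2,2) k-->(2,2)
  e1=(0,1) f-->(1,0,1) g-->(0,0,2) h-->(2,0,0) k-->(0,0)
composite: ⟨2 0; 2 0⟩

Answer: ⟨2 0; 2 0⟩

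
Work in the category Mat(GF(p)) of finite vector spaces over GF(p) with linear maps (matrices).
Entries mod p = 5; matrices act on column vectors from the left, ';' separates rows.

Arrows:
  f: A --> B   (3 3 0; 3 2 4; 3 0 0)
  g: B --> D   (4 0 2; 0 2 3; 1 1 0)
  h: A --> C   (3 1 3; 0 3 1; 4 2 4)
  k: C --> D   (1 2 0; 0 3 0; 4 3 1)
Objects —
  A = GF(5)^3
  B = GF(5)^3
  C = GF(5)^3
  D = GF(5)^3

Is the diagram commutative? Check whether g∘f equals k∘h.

Answer: COMMUTES

Trace:
Along f;g (path 1):
  e0=(1,0,0) f-->(3,3,3) g-->(3,0,1)
  e1=(0,1,0) f-->(3,2,0) g-->(2,4,0)
  e2=(0,0,1) f-->(0,4,0) g-->(0,3,4)
  result₁ = (3 2 0; 0 4 3; 1 0 4)
Along h;k (path 2):
  e0=(1,0,0) h-->(3,0,4) k-->(3,0,1)
  e1=(0,1,0) h-->(1,3,2) k-->(2,4,0)
  e2=(0,0,1) h-->(3,1,4) k-->(0,3,4)
  result₂ = (3 2 0; 0 4 3; 1 0 4)
Equal? equal; square commutes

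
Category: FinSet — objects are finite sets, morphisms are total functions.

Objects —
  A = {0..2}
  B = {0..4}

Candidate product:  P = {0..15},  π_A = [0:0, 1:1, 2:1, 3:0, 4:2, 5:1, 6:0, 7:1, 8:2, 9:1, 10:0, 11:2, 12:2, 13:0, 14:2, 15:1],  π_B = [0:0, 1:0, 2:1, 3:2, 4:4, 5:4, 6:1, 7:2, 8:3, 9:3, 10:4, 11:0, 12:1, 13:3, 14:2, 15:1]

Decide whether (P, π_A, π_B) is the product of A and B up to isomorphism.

|A|·|B| = 3·5 = 15;  |P| = 16
  → cardinalities differ; no bijection possible.

Answer: NOT A VALID PRODUCT — |P|=16 ≠ |A|·|B|=15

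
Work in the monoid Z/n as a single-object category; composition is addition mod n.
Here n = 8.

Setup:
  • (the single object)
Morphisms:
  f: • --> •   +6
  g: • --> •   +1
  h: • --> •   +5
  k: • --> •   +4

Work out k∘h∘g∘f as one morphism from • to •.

Answer: +0

Derivation:
  0 +6≡6 +1≡7 +5≡4 +4≡0  (mod 8)
⟦path⟧: +0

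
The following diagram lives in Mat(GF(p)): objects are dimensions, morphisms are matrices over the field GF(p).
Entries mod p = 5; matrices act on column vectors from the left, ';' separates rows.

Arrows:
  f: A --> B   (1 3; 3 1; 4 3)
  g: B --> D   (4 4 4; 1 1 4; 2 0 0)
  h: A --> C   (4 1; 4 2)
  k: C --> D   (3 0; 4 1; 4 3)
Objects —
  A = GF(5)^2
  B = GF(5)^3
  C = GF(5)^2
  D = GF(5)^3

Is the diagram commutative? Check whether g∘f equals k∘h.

Answer: DOES NOT COMMUTE

Trace:
Along f;g (path 1):
  e0=[1,0] f-->[1,3,4] g-->[2,0,2]
  e1=[0,1] f-->[3,1,3] g-->[3,1,1]
  composite₁ = (2 3; 0 1; 2 1)
Along h;k (path 2):
  e0=[1,0] h-->[4,4] k-->[2,0,3]
  e1=[0,1] h-->[1,2] k-->[3,1,0]
  composite₂ = (2 3; 0 1; 3 0)
Equal? distinct morphisms ✗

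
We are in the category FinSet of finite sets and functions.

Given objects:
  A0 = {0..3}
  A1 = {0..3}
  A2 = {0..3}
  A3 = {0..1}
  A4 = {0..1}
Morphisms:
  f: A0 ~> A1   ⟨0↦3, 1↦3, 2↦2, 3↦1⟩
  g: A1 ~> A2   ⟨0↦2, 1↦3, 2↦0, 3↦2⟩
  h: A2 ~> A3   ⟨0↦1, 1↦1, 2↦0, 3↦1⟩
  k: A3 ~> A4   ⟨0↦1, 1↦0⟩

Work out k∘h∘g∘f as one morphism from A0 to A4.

  0 f~>3 g~>2 h~>0 k~>1
  1 f~>3 g~>2 h~>0 k~>1
  2 f~>2 g~>0 h~>1 k~>0
  3 f~>1 g~>3 h~>1 k~>0
composite: ⟨0↦1, 1↦1, 2↦0, 3↦0⟩

Answer: ⟨0↦1, 1↦1, 2↦0, 3↦0⟩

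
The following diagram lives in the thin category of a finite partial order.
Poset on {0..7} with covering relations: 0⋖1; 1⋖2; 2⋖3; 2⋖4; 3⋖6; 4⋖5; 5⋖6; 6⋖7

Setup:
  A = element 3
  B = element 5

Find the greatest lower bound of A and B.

Answer: A∧B = 2

Derivation:
Common predecessors of 3,5: {0,1,2}
  0 ≤ 2
  1 ≤ 2
  2 ≤ 2
glb = 2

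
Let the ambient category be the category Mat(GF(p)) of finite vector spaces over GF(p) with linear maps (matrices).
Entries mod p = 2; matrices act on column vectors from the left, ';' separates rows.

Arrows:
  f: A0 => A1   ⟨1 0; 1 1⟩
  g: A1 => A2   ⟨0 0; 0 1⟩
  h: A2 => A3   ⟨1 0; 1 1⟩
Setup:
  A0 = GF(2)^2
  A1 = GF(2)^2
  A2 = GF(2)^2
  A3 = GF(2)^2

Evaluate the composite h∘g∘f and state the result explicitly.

  e0=⟨1,0⟩ f=>⟨1,1⟩ g=>⟨0,1⟩ h=>⟨0,1⟩
  e1=⟨0,1⟩ f=>⟨0,1⟩ g=>⟨0,1⟩ h=>⟨0,1⟩
result: ⟨0 0; 1 1⟩

Answer: ⟨0 0; 1 1⟩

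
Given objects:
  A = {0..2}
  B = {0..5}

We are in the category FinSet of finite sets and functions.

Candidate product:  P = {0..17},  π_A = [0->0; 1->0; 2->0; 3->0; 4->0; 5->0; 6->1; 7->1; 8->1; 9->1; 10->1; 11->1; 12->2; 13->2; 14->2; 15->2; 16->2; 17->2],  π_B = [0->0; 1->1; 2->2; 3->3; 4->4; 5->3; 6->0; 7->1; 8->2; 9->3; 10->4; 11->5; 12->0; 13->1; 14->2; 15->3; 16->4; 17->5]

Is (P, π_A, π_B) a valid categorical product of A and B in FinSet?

Answer: NOT A VALID PRODUCT — duplicate pair at indices 3,5

Work:
|A|·|B| = 3·6 = 18;  |P| = 18
Check the pairing map k ↦ (π_A(k), π_B(k)):
  0 -> (0,0)
  1 -> (0,1)
  2 -> (0,2)
  3 -> (0,3)
  4 -> (0,4)
  5 -> (0,3)  ✗ repeats pair of k=3
  6 -> (1,0)
  7 -> (1,1)
  8 -> (1,2)
  9 -> (1,3)
  10 -> (1,4)
  11 -> (1,5)
  12 -> (2,0)
  13 -> (2,1)
  14 -> (2,2)
  15 -> (2,3)
  16 -> (2,4)
  17 -> (2,5)
distinct pairs in image: 17 / 18 needed
  → (0,3) hit at k=3 and k=5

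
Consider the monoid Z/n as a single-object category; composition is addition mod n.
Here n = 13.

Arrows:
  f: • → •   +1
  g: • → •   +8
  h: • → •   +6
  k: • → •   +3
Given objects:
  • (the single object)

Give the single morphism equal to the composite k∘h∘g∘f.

  0 +1≡1 +8≡9 +6≡2 +3≡5  (mod 13)
⟦path⟧: +5

Answer: +5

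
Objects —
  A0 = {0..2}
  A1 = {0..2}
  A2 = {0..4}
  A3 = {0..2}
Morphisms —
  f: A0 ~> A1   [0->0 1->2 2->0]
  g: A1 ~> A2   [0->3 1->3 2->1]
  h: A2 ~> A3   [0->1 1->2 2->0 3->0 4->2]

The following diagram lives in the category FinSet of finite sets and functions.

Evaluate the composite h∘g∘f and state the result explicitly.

Answer: [0->0 1->2 2->0]

Derivation:
  0 f~>0 g~>3 h~>0
  1 f~>2 g~>1 h~>2
  2 f~>0 g~>3 h~>0
⟦path⟧: [0->0 1->2 2->0]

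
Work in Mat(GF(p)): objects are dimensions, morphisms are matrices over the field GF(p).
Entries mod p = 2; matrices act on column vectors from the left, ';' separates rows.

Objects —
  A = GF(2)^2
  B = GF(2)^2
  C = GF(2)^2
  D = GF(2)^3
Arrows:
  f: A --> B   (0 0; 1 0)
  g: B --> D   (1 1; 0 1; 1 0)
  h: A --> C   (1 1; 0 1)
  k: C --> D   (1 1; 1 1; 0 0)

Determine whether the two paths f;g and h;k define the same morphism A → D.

Answer: COMMUTES

Trace:
Along f;g (path 1):
  e0=⟨1,0⟩ f-->⟨0,1⟩ g-->⟨1,1,0⟩
  e1=⟨0,1⟩ f-->⟨0,0⟩ g-->⟨0,0,0⟩
  result₁ = (1 0; 1 0; 0 0)
Along h;k (path 2):
  e0=⟨1,0⟩ h-->⟨1,0⟩ k-->⟨1,1,0⟩
  e1=⟨0,1⟩ h-->⟨1,1⟩ k-->⟨0,0,0⟩
  result₂ = (1 0; 1 0; 0 0)
Equal? YES — commutes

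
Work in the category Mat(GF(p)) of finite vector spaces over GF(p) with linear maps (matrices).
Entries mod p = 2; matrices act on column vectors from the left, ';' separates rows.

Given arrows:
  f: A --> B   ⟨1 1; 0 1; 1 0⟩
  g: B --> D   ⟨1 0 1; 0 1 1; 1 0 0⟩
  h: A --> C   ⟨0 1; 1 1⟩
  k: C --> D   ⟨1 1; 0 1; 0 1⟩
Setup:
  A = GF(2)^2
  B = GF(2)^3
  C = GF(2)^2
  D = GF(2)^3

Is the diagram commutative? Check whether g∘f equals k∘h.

Answer: DOES NOT COMMUTE

Derivation:
Path 1 = f;g:
  e0=⟨1,0⟩ f-->⟨1,0,1⟩ g-->⟨0,1,1⟩
  e1=⟨0,1⟩ f-->⟨1,1,0⟩ g-->⟨1,1,1⟩
  result₁ = ⟨0 1; 1 1; 1 1⟩
Path 2 = h;k:
  e0=⟨1,0⟩ h-->⟨0,1⟩ k-->⟨1,1,1⟩
  e1=⟨0,1⟩ h-->⟨1,1⟩ k-->⟨0,1,1⟩
  result₂ = ⟨1 0; 1 1; 1 1⟩
Equal? distinct morphisms ✗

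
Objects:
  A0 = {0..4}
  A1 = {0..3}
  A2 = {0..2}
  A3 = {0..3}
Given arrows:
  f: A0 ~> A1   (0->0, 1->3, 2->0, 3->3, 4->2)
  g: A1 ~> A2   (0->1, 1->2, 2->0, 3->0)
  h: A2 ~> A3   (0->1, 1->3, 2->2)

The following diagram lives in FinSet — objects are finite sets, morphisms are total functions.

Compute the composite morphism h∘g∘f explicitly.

  0 f~>0 g~>1 h~>3
  1 f~>3 g~>0 h~>1
  2 f~>0 g~>1 h~>3
  3 f~>3 g~>0 h~>1
  4 f~>2 g~>0 h~>1
result: (0->3, 1->1, 2->3, 3->1, 4->1)

Answer: (0->3, 1->1, 2->3, 3->1, 4->1)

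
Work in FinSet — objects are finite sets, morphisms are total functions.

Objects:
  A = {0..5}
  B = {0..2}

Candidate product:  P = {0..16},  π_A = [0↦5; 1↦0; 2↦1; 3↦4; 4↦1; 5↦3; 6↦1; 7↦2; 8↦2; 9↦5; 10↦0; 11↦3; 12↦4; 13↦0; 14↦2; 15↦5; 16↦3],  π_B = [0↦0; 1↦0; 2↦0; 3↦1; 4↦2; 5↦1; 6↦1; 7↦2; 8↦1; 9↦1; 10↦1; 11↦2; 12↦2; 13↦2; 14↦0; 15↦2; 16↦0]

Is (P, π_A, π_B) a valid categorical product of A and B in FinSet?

Answer: NOT A VALID PRODUCT — |P|=17 ≠ |A|·|B|=18

Trace:
|A|·|B| = 6·3 = 18;  |P| = 17
  → cardinalities differ; no bijection possible.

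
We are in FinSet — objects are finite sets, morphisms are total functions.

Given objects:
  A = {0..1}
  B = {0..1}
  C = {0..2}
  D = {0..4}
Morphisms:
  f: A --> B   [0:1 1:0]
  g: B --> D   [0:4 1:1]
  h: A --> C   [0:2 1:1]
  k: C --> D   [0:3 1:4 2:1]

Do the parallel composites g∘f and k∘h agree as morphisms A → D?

1) trace f;g:
  0 f-->1 g-->1
  1 f-->0 g-->4
  result₁ = [0:1 1:4]
2) trace h;k:
  0 h-->2 k-->1
  1 h-->1 k-->4
  result₂ = [0:1 1:4]
Equal? equal; square commutes

Answer: COMMUTES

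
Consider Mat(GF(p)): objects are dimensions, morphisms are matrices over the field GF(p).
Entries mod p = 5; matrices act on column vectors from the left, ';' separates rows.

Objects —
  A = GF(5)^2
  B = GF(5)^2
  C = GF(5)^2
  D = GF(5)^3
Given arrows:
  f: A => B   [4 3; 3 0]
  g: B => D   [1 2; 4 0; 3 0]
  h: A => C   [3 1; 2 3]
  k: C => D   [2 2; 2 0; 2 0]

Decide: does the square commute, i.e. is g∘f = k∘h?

1) trace f;g:
  e0=⟨1,0⟩ f=>⟨4,3⟩ g=>⟨0,1,2⟩
  e1=⟨0,1⟩ f=>⟨3,0⟩ g=>⟨3,2,4⟩
  ⟦path⟧₁ = [0 3; 1 2; 2 4]
2) trace h;k:
  e0=⟨1,0⟩ h=>⟨3,2⟩ k=>⟨0,1,1⟩
  e1=⟨0,1⟩ h=>⟨1,3⟩ k=>⟨3,2,2⟩
  ⟦path⟧₂ = [0 3; 1 2; 1 2]
Equal? differ; not commutative

Answer: DOES NOT COMMUTE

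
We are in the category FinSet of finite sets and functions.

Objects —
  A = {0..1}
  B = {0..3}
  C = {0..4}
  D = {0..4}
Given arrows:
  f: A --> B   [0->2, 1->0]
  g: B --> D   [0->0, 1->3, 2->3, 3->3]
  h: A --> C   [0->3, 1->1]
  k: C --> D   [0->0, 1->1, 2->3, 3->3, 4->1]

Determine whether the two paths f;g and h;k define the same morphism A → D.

Along f;g (path 1):
  0 f-->2 g-->3
  1 f-->0 g-->0
  result₁ = [0->3, 1->0]
Along h;k (path 2):
  0 h-->3 k-->3
  1 h-->1 k-->1
  result₂ = [0->3, 1->1]
Equal? differ; not commutative

Answer: DOES NOT COMMUTE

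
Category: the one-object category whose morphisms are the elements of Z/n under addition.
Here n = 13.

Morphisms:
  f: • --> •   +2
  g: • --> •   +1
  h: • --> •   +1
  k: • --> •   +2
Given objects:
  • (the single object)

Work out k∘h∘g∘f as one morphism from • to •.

Answer: +6

Derivation:
  0 +2≡2 +1≡3 +1≡4 +2≡6  (mod 13)
composite: +6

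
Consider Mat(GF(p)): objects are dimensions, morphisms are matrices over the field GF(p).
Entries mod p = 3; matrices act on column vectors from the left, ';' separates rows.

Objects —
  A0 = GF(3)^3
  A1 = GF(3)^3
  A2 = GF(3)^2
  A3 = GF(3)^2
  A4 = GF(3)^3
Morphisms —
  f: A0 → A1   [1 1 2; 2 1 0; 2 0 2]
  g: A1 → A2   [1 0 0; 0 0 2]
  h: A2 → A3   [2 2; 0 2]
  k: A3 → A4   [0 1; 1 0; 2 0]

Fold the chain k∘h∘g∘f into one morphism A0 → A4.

Answer: [2 0 2; 1 2 0; 2 1 0]

Work:
  e0=[1,0,0] f→[1,2,2] g→[1,1] h→[1,2] k→[2,1,2]
  e1=[0,1,0] f→[1,1,0] g→[1,0] h→[2,0] k→[0,2,1]
  e2=[0,0,1] f→[2,0,2] g→[2,1] h→[0,2] k→[2,0,0]
result: [2 0 2; 1 2 0; 2 1 0]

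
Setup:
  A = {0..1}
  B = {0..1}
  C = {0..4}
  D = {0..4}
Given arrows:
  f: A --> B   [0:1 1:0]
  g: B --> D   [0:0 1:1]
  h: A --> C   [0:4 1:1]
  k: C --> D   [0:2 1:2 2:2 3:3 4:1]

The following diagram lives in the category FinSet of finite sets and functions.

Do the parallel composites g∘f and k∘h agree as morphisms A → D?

Answer: DOES NOT COMMUTE

Derivation:
1) trace f;g:
  0 f-->1 g-->1
  1 f-->0 g-->0
  ⟦path⟧₁ = [0:1 1:0]
2) trace h;k:
  0 h-->4 k-->1
  1 h-->1 k-->2
  ⟦path⟧₂ = [0:1 1:2]
Equal? NO — does not commute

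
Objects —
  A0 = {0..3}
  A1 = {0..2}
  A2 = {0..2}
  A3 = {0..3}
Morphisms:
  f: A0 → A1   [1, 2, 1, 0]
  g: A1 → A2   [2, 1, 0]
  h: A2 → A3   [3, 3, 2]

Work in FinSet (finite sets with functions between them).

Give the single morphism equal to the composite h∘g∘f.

  0 f→1 g→1 h→3
  1 f→2 g→0 h→3
  2 f→1 g→1 h→3
  3 f→0 g→2 h→2
⟦path⟧: [3, 3, 3, 2]

Answer: [3, 3, 3, 2]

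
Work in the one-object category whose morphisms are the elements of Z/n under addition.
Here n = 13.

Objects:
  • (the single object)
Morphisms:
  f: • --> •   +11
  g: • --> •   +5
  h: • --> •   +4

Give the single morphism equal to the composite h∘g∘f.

Answer: +7

Work:
  0 +11≡11 +5≡3 +4≡7  (mod 13)
composite: +7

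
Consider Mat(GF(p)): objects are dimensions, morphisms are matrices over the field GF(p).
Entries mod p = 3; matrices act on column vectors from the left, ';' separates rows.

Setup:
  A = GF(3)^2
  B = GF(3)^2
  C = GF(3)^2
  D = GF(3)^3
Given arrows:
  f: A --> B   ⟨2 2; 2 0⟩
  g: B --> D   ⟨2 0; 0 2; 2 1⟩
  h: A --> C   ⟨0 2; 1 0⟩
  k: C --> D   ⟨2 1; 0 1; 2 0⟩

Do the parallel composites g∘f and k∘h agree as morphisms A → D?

Answer: COMMUTES

Derivation:
Along f;g (path 1):
  e0=⟨1,0⟩ f-->⟨2,2⟩ g-->⟨1,1,0⟩
  e1=⟨0,1⟩ f-->⟨2,0⟩ g-->⟨1,0,1⟩
  composite₁ = ⟨1 1; 1 0; 0 1⟩
Along h;k (path 2):
  e0=⟨1,0⟩ h-->⟨0,1⟩ k-->⟨1,1,0⟩
  e1=⟨0,1⟩ h-->⟨2,0⟩ k-->⟨1,0,1⟩
  composite₂ = ⟨1 1; 1 0; 0 1⟩
Equal? equal; square commutes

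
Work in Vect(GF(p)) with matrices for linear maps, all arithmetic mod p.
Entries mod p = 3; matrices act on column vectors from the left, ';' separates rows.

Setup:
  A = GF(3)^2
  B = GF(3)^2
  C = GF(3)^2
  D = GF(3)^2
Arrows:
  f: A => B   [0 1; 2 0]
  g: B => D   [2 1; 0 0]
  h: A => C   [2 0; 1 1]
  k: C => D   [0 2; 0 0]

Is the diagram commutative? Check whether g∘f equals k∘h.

Answer: COMMUTES

Work:
1) trace f;g:
  e0=[1,0] f=>[0,2] g=>[2,0]
  e1=[0,1] f=>[1,0] g=>[2,0]
  result₁ = [2 2; 0 0]
2) trace h;k:
  e0=[1,0] h=>[2,1] k=>[2,0]
  e1=[0,1] h=>[0,1] k=>[2,0]
  result₂ = [2 2; 0 0]
Equal? same morphism ✓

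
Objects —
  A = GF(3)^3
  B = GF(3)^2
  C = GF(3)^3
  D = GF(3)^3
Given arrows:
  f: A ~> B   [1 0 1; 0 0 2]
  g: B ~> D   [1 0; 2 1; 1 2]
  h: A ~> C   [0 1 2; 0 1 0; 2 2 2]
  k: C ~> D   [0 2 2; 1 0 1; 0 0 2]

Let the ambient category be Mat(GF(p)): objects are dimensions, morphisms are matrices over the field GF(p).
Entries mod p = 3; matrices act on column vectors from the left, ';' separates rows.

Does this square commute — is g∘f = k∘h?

1) trace f;g:
  e0=⟨1,0,0⟩ f~>⟨1,0⟩ g~>⟨1,2,1⟩
  e1=⟨0,1,0⟩ f~>⟨0,0⟩ g~>⟨0,0,0⟩
  e2=⟨0,0,1⟩ f~>⟨1,2⟩ g~>⟨1,1,2⟩
  ⟦path⟧₁ = [1 0 1; 2 0 1; 1 0 2]
2) trace h;k:
  e0=⟨1,0,0⟩ h~>⟨0,0,2⟩ k~>⟨1,2,1⟩
  e1=⟨0,1,0⟩ h~>⟨1,1,2⟩ k~>⟨0,0,1⟩
  e2=⟨0,0,1⟩ h~>⟨2,0,2⟩ k~>⟨1,1,1⟩
  ⟦path⟧₂ = [1 0 1; 2 0 1; 1 1 1]
Equal? differ; not commutative

Answer: DOES NOT COMMUTE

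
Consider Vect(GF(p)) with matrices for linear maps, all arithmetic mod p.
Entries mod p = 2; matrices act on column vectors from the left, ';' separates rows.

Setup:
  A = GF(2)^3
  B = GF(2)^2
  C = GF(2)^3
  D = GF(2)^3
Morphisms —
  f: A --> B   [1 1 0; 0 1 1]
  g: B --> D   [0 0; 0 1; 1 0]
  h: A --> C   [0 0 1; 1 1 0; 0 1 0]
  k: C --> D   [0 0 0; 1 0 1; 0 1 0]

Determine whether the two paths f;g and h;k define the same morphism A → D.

1) trace f;g:
  e0=⟨1,0,0⟩ f-->⟨1,0⟩ g-->⟨0,0,1⟩
  e1=⟨0,1,0⟩ f-->⟨1,1⟩ g-->⟨0,1,1⟩
  e2=⟨0,0,1⟩ f-->⟨0,1⟩ g-->⟨0,1,0⟩
  result₁ = [0 0 0; 0 1 1; 1 1 0]
2) trace h;k:
  e0=⟨1,0,0⟩ h-->⟨0,1,0⟩ k-->⟨0,0,1⟩
  e1=⟨0,1,0⟩ h-->⟨0,1,1⟩ k-->⟨0,1,1⟩
  e2=⟨0,0,1⟩ h-->⟨1,0,0⟩ k-->⟨0,1,0⟩
  result₂ = [0 0 0; 0 1 1; 1 1 0]
Equal? same morphism ✓

Answer: COMMUTES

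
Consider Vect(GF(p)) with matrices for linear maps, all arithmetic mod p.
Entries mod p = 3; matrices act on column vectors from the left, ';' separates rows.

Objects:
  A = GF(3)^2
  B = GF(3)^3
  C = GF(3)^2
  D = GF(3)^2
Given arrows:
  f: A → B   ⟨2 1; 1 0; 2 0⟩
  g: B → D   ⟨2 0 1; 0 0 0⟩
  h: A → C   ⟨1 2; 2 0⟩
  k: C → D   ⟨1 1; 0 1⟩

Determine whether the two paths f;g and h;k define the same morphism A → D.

Answer: DOES NOT COMMUTE

Work:
Along f;g (path 1):
  e0=(1,0) f→(2,1,2) g→(0,0)
  e1=(0,1) f→(1,0,0) g→(2,0)
  ⟦path⟧₁ = ⟨0 2; 0 0⟩
Along h;k (path 2):
  e0=(1,0) h→(1,2) k→(0,2)
  e1=(0,1) h→(2,0) k→(2,0)
  ⟦path⟧₂ = ⟨0 2; 2 0⟩
Equal? NO — does not commute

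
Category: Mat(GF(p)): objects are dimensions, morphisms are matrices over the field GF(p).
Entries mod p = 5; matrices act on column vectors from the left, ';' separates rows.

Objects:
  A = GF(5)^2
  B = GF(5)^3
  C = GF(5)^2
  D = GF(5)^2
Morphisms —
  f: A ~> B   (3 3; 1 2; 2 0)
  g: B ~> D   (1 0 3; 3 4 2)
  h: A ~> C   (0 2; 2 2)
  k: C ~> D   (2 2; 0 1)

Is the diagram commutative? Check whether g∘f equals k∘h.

Path 1 = f;g:
  e0=⟨1,0⟩ f~>⟨3,1,2⟩ g~>⟨4,2⟩
  e1=⟨0,1⟩ f~>⟨3,2,0⟩ g~>⟨3,2⟩
  ⟦path⟧₁ = (4 3; 2 2)
Path 2 = h;k:
  e0=⟨1,0⟩ h~>⟨0,2⟩ k~>⟨4,2⟩
  e1=⟨0,1⟩ h~>⟨2,2⟩ k~>⟨3,2⟩
  ⟦path⟧₂ = (4 3; 2 2)
Equal? equal; square commutes

Answer: COMMUTES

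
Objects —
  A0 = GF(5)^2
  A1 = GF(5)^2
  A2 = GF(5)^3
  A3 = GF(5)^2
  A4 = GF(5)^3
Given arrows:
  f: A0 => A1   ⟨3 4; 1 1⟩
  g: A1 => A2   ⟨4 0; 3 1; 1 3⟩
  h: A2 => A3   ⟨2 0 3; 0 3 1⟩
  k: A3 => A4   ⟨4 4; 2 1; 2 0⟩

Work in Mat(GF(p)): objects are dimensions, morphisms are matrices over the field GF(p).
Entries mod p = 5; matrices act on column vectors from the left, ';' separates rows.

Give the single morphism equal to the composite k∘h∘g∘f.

Answer: ⟨2 1; 0 2; 4 1⟩

Work:
  e0=⟨1,0⟩ f=>⟨3,1⟩ g=>⟨2,0,1⟩ h=>⟨2,1⟩ k=>⟨2,0,4⟩
  e1=⟨0,1⟩ f=>⟨4,1⟩ g=>⟨1,3,2⟩ h=>⟨3,1⟩ k=>⟨1,2,1⟩
result: ⟨2 1; 0 2; 4 1⟩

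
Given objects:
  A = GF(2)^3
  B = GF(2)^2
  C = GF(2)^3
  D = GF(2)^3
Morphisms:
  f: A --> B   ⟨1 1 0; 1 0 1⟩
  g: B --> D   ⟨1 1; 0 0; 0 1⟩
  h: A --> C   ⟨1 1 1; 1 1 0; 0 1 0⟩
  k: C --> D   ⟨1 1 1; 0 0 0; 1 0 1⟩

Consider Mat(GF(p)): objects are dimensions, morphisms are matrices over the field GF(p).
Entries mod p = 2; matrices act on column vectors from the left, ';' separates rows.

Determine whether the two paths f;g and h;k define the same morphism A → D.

Answer: COMMUTES

Derivation:
Path 1 = f;g:
  e0=⟨1,0,0⟩ f-->⟨1,1⟩ g-->⟨0,0,1⟩
  e1=⟨0,1,0⟩ f-->⟨1,0⟩ g-->⟨1,0,0⟩
  e2=⟨0,0,1⟩ f-->⟨0,1⟩ g-->⟨1,0,1⟩
  composite₁ = ⟨0 1 1; 0 0 0; 1 0 1⟩
Path 2 = h;k:
  e0=⟨1,0,0⟩ h-->⟨1,1,0⟩ k-->⟨0,0,1⟩
  e1=⟨0,1,0⟩ h-->⟨1,1,1⟩ k-->⟨1,0,0⟩
  e2=⟨0,0,1⟩ h-->⟨1,0,0⟩ k-->⟨1,0,1⟩
  composite₂ = ⟨0 1 1; 0 0 0; 1 0 1⟩
Equal? YES — commutes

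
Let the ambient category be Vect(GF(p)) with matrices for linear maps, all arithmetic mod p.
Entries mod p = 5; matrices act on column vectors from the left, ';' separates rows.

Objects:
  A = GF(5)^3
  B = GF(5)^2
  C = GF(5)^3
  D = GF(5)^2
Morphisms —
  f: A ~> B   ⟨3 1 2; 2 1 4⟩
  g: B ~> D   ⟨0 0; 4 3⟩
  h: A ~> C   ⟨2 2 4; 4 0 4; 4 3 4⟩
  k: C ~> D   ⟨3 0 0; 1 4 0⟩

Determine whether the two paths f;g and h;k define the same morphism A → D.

1) trace f;g:
  e0=(1,0,0) f~>(3,2) g~>(0,3)
  e1=(0,1,0) f~>(1,1) g~>(0,2)
  e2=(0,0,1) f~>(2,4) g~>(0,0)
  ⟦path⟧₁ = ⟨0 0 0; 3 2 0⟩
2) trace h;k:
  e0=(1,0,0) h~>(2,4,4) k~>(1,3)
  e1=(0,1,0) h~>(2,0,3) k~>(1,2)
  e2=(0,0,1) h~>(4,4,4) k~>(2,0)
  ⟦path⟧₂ = ⟨1 1 2; 3 2 0⟩
Equal? NO — does not commute

Answer: DOES NOT COMMUTE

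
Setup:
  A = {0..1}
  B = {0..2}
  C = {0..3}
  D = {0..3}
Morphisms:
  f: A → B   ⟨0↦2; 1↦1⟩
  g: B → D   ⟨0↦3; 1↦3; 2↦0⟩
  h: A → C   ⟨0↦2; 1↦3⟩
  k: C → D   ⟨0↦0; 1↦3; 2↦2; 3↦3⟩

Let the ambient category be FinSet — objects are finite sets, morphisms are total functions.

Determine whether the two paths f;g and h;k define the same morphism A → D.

Answer: DOES NOT COMMUTE

Work:
1) trace f;g:
  0 f→2 g→0
  1 f→1 g→3
  composite₁ = ⟨0↦0; 1↦3⟩
2) trace h;k:
  0 h→2 k→2
  1 h→3 k→3
  composite₂ = ⟨0↦2; 1↦3⟩
Equal? NO — does not commute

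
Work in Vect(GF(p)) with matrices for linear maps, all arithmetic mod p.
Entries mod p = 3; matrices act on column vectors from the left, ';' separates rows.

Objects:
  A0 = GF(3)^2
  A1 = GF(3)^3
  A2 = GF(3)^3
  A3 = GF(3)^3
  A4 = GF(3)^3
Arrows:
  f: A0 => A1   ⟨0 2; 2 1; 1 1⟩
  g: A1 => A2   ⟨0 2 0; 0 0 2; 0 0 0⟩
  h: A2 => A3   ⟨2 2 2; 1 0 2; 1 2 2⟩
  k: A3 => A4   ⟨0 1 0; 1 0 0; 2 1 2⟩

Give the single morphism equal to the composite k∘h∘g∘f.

  e0=(1,0) f=>(0,2,1) g=>(1,2,0) h=>(0,1,2) k=>(1,0,2)
  e1=(0,1) f=>(2,1,1) g=>(2,2,0) h=>(2,2,0) k=>(2,2,0)
result: ⟨1 2; 0 2; 2 0⟩

Answer: ⟨1 2; 0 2; 2 0⟩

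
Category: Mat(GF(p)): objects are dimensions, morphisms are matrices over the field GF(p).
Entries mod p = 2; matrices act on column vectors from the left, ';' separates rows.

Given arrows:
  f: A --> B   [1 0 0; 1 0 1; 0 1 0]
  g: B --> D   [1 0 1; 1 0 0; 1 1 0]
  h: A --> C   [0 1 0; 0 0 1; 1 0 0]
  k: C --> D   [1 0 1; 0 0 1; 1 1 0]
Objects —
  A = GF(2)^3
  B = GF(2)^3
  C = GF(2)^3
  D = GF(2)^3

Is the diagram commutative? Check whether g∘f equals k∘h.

Answer: DOES NOT COMMUTE

Work:
Along f;g (path 1):
  e0=(1,0,0) f-->(1,1,0) g-->(1,1,0)
  e1=(0,1,0) f-->(0,0,1) g-->(1,0,0)
  e2=(0,0,1) f-->(0,1,0) g-->(0,0,1)
  composite₁ = [1 1 0; 1 0 0; 0 0 1]
Along h;k (path 2):
  e0=(1,0,0) h-->(0,0,1) k-->(1,1,0)
  e1=(0,1,0) h-->(1,0,0) k-->(1,0,1)
  e2=(0,0,1) h-->(0,1,0) k-->(0,0,1)
  composite₂ = [1 1 0; 1 0 0; 0 1 1]
Equal? NO — does not commute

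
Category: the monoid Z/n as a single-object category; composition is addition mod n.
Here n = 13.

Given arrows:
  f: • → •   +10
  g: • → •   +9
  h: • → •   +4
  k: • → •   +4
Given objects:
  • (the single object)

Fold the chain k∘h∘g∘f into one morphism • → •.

  0 +10≡10 +9≡6 +4≡10 +4≡1  (mod 13)
result: +1

Answer: +1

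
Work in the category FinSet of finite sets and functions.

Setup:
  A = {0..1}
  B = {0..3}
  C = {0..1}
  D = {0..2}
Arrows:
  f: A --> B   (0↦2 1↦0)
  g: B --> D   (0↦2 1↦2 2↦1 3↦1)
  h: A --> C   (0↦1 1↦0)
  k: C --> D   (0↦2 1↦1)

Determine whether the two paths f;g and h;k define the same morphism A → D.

1) trace f;g:
  0 f-->2 g-->1
  1 f-->0 g-->2
  ⟦path⟧₁ = (0↦1 1↦2)
2) trace h;k:
  0 h-->1 k-->1
  1 h-->0 k-->2
  ⟦path⟧₂ = (0↦1 1↦2)
Equal? equal; square commutes

Answer: COMMUTES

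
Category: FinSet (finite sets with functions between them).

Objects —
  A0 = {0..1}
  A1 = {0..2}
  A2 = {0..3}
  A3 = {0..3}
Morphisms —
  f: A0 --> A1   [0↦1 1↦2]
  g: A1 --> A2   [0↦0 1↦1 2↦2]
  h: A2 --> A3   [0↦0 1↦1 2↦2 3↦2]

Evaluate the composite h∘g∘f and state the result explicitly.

Answer: [0↦1 1↦2]

Work:
  0 f-->1 g-->1 h-->1
  1 f-->2 g-->2 h-->2
result: [0↦1 1↦2]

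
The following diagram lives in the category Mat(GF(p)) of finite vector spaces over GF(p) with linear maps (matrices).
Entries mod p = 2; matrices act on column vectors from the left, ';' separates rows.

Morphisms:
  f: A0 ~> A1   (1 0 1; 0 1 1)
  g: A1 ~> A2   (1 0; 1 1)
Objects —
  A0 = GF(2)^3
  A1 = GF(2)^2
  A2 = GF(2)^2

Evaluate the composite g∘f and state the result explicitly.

  e0=[1,0,0] f~>[1,0] g~>[1,1]
  e1=[0,1,0] f~>[0,1] g~>[0,1]
  e2=[0,0,1] f~>[1,1] g~>[1,0]
result: (1 0 1; 1 1 0)

Answer: (1 0 1; 1 1 0)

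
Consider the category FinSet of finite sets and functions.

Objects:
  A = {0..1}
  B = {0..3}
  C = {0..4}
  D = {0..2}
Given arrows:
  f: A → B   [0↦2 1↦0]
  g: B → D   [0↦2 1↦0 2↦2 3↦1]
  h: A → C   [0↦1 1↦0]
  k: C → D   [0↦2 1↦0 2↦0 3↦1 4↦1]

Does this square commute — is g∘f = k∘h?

Answer: DOES NOT COMMUTE

Trace:
1) trace f;g:
  0 f→2 g→2
  1 f→0 g→2
  ⟦path⟧₁ = [0↦2 1↦2]
2) trace h;k:
  0 h→1 k→0
  1 h→0 k→2
  ⟦path⟧₂ = [0↦0 1↦2]
Equal? NO — does not commute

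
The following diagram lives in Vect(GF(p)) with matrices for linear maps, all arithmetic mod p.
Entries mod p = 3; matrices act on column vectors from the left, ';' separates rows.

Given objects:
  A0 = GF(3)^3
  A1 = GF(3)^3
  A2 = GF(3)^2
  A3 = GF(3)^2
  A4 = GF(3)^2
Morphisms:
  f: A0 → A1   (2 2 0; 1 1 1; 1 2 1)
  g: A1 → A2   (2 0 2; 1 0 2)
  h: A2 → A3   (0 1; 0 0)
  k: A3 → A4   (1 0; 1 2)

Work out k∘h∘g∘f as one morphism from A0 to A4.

Answer: (1 0 2; 1 0 2)

Derivation:
  e0=[1,0,0] f→[2,1,1] g→[0,1] h→[1,0] k→[1,1]
  e1=[0,1,0] f→[2,1,2] g→[2,0] h→[0,0] k→[0,0]
  e2=[0,0,1] f→[0,1,1] g→[2,2] h→[2,0] k→[2,2]
result: (1 0 2; 1 0 2)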